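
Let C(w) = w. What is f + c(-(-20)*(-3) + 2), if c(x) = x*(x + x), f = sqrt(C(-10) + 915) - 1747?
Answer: 4981 + sqrt(905) ≈ 5011.1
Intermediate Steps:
f = -1747 + sqrt(905) (f = sqrt(-10 + 915) - 1747 = sqrt(905) - 1747 = -1747 + sqrt(905) ≈ -1716.9)
c(x) = 2*x**2 (c(x) = x*(2*x) = 2*x**2)
f + c(-(-20)*(-3) + 2) = (-1747 + sqrt(905)) + 2*(-(-20)*(-3) + 2)**2 = (-1747 + sqrt(905)) + 2*(-4*15 + 2)**2 = (-1747 + sqrt(905)) + 2*(-60 + 2)**2 = (-1747 + sqrt(905)) + 2*(-58)**2 = (-1747 + sqrt(905)) + 2*3364 = (-1747 + sqrt(905)) + 6728 = 4981 + sqrt(905)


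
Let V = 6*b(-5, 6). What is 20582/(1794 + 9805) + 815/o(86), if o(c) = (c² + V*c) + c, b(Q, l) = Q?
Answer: 110346149/56858298 ≈ 1.9407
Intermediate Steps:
V = -30 (V = 6*(-5) = -30)
o(c) = c² - 29*c (o(c) = (c² - 30*c) + c = c² - 29*c)
20582/(1794 + 9805) + 815/o(86) = 20582/(1794 + 9805) + 815/((86*(-29 + 86))) = 20582/11599 + 815/((86*57)) = 20582*(1/11599) + 815/4902 = 20582/11599 + 815*(1/4902) = 20582/11599 + 815/4902 = 110346149/56858298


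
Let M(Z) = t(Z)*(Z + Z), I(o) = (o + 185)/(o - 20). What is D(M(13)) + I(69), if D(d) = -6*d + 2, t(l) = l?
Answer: -99020/49 ≈ -2020.8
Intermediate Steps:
I(o) = (185 + o)/(-20 + o)
M(Z) = 2*Z² (M(Z) = Z*(Z + Z) = Z*(2*Z) = 2*Z²)
D(d) = 2 - 6*d
D(M(13)) + I(69) = (2 - 12*13²) + (185 + 69)/(-20 + 69) = (2 - 12*169) + 254/49 = (2 - 6*338) + (1/49)*254 = (2 - 2028) + 254/49 = -2026 + 254/49 = -99020/49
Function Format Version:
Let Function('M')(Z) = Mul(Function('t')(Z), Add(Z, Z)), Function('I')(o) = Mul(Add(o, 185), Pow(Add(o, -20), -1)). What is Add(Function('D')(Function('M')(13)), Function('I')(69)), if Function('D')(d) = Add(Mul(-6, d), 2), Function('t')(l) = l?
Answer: Rational(-99020, 49) ≈ -2020.8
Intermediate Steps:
Function('I')(o) = Mul(Pow(Add(-20, o), -1), Add(185, o)) (Function('I')(o) = Mul(Add(185, o), Pow(Add(-20, o), -1)) = Mul(Pow(Add(-20, o), -1), Add(185, o)))
Function('M')(Z) = Mul(2, Pow(Z, 2)) (Function('M')(Z) = Mul(Z, Add(Z, Z)) = Mul(Z, Mul(2, Z)) = Mul(2, Pow(Z, 2)))
Function('D')(d) = Add(2, Mul(-6, d))
Add(Function('D')(Function('M')(13)), Function('I')(69)) = Add(Add(2, Mul(-6, Mul(2, Pow(13, 2)))), Mul(Pow(Add(-20, 69), -1), Add(185, 69))) = Add(Add(2, Mul(-6, Mul(2, 169))), Mul(Pow(49, -1), 254)) = Add(Add(2, Mul(-6, 338)), Mul(Rational(1, 49), 254)) = Add(Add(2, -2028), Rational(254, 49)) = Add(-2026, Rational(254, 49)) = Rational(-99020, 49)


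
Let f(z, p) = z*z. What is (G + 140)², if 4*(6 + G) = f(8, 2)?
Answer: 22500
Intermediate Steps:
f(z, p) = z²
G = 10 (G = -6 + (¼)*8² = -6 + (¼)*64 = -6 + 16 = 10)
(G + 140)² = (10 + 140)² = 150² = 22500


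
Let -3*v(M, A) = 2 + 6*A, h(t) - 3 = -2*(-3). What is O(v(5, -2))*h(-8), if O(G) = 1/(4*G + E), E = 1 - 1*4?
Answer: 27/31 ≈ 0.87097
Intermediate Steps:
E = -3 (E = 1 - 4 = -3)
h(t) = 9 (h(t) = 3 - 2*(-3) = 3 + 6 = 9)
v(M, A) = -⅔ - 2*A (v(M, A) = -(2 + 6*A)/3 = -⅔ - 2*A)
O(G) = 1/(-3 + 4*G) (O(G) = 1/(4*G - 3) = 1/(-3 + 4*G))
O(v(5, -2))*h(-8) = 9/(-3 + 4*(-⅔ - 2*(-2))) = 9/(-3 + 4*(-⅔ + 4)) = 9/(-3 + 4*(10/3)) = 9/(-3 + 40/3) = 9/(31/3) = (3/31)*9 = 27/31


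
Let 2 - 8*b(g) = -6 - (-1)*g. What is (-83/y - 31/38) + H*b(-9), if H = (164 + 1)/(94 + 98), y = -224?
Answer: 94035/68096 ≈ 1.3809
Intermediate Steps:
b(g) = 1 - g/8 (b(g) = ¼ - (-6 - (-1)*g)/8 = ¼ - (-6 + g)/8 = ¼ + (¾ - g/8) = 1 - g/8)
H = 55/64 (H = 165/192 = 165*(1/192) = 55/64 ≈ 0.85938)
(-83/y - 31/38) + H*b(-9) = (-83/(-224) - 31/38) + 55*(1 - ⅛*(-9))/64 = (-83*(-1/224) - 31*1/38) + 55*(1 + 9/8)/64 = (83/224 - 31/38) + (55/64)*(17/8) = -1895/4256 + 935/512 = 94035/68096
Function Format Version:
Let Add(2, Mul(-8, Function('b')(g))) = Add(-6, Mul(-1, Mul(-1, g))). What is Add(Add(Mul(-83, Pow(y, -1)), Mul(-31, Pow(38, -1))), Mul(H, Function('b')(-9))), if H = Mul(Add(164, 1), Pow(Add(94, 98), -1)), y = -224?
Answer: Rational(94035, 68096) ≈ 1.3809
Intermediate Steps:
Function('b')(g) = Add(1, Mul(Rational(-1, 8), g)) (Function('b')(g) = Add(Rational(1, 4), Mul(Rational(-1, 8), Add(-6, Mul(-1, Mul(-1, g))))) = Add(Rational(1, 4), Mul(Rational(-1, 8), Add(-6, g))) = Add(Rational(1, 4), Add(Rational(3, 4), Mul(Rational(-1, 8), g))) = Add(1, Mul(Rational(-1, 8), g)))
H = Rational(55, 64) (H = Mul(165, Pow(192, -1)) = Mul(165, Rational(1, 192)) = Rational(55, 64) ≈ 0.85938)
Add(Add(Mul(-83, Pow(y, -1)), Mul(-31, Pow(38, -1))), Mul(H, Function('b')(-9))) = Add(Add(Mul(-83, Pow(-224, -1)), Mul(-31, Pow(38, -1))), Mul(Rational(55, 64), Add(1, Mul(Rational(-1, 8), -9)))) = Add(Add(Mul(-83, Rational(-1, 224)), Mul(-31, Rational(1, 38))), Mul(Rational(55, 64), Add(1, Rational(9, 8)))) = Add(Add(Rational(83, 224), Rational(-31, 38)), Mul(Rational(55, 64), Rational(17, 8))) = Add(Rational(-1895, 4256), Rational(935, 512)) = Rational(94035, 68096)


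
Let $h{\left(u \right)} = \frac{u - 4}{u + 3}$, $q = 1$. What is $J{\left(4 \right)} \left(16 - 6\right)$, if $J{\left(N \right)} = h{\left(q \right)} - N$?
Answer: $- \frac{95}{2} \approx -47.5$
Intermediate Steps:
$h{\left(u \right)} = \frac{-4 + u}{3 + u}$
$J{\left(N \right)} = - \frac{3}{4} - N$ ($J{\left(N \right)} = \frac{-4 + 1}{3 + 1} - N = \frac{1}{4} \left(-3\right) - N = - \frac{3}{4} - N$)
$J{\left(4 \right)} \left(16 - 6\right) = \left(- \frac{3}{4} - 4\right) \left(16 - 6\right) = \left(- \frac{3}{4} - 4\right) 10 = \left(- \frac{19}{4}\right) 10 = - \frac{95}{2}$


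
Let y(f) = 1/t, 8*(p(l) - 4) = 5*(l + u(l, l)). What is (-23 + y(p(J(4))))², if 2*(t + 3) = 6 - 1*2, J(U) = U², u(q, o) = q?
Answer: 576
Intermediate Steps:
t = -1 (t = -3 + (6 - 1*2)/2 = -3 + (6 - 2)/2 = -3 + (½)*4 = -3 + 2 = -1)
p(l) = 4 + 5*l/4 (p(l) = 4 + (5*(l + l))/8 = 4 + (5*(2*l))/8 = 4 + (10*l)/8 = 4 + 5*l/4)
y(f) = -1 (y(f) = 1/(-1) = -1)
(-23 + y(p(J(4))))² = (-23 - 1)² = (-24)² = 576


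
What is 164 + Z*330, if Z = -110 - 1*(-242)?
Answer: 43724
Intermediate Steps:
Z = 132 (Z = -110 + 242 = 132)
164 + Z*330 = 164 + 132*330 = 164 + 43560 = 43724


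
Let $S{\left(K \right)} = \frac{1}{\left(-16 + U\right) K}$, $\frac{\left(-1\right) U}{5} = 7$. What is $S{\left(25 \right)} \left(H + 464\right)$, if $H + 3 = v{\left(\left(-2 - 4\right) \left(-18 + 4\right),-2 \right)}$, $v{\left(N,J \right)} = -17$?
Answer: $- \frac{148}{425} \approx -0.34824$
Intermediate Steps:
$U = -35$ ($U = \left(-5\right) 7 = -35$)
$H = -20$ ($H = -3 - 17 = -20$)
$S{\left(K \right)} = - \frac{1}{51 K}$ ($S{\left(K \right)} = \frac{1}{\left(-16 - 35\right) K} = \frac{1}{\left(-51\right) K} = - \frac{1}{51 K}$)
$S{\left(25 \right)} \left(H + 464\right) = - \frac{1}{51 \cdot 25} \left(-20 + 464\right) = \left(- \frac{1}{51}\right) \frac{1}{25} \cdot 444 = \left(- \frac{1}{1275}\right) 444 = - \frac{148}{425}$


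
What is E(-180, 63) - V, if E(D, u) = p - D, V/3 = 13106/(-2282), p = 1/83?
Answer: 18679378/94703 ≈ 197.24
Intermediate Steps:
p = 1/83 ≈ 0.012048
V = -19659/1141 (V = 3*(13106/(-2282)) = 3*(13106*(-1/2282)) = 3*(-6553/1141) = -19659/1141 ≈ -17.230)
E(D, u) = 1/83 - D
E(-180, 63) - V = (1/83 - 1*(-180)) - 1*(-19659/1141) = (1/83 + 180) + 19659/1141 = 14941/83 + 19659/1141 = 18679378/94703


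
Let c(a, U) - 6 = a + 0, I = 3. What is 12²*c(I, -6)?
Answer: 1296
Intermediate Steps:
c(a, U) = 6 + a (c(a, U) = 6 + (a + 0) = 6 + a)
12²*c(I, -6) = 12²*(6 + 3) = 144*9 = 1296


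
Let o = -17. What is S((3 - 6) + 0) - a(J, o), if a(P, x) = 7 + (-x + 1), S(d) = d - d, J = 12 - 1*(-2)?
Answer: -25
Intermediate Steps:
J = 14 (J = 12 + 2 = 14)
S(d) = 0
a(P, x) = 8 - x (a(P, x) = 7 + (1 - x) = 8 - x)
S((3 - 6) + 0) - a(J, o) = 0 - (8 - 1*(-17)) = 0 - (8 + 17) = 0 - 1*25 = 0 - 25 = -25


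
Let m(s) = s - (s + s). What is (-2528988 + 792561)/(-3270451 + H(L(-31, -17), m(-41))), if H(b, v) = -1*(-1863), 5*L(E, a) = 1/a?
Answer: 1736427/3268588 ≈ 0.53125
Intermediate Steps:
L(E, a) = 1/(5*a)
m(s) = -s (m(s) = s - 2*s = -s)
H(b, v) = 1863
(-2528988 + 792561)/(-3270451 + H(L(-31, -17), m(-41))) = (-2528988 + 792561)/(-3270451 + 1863) = -1736427/(-3268588) = -1736427*(-1/3268588) = 1736427/3268588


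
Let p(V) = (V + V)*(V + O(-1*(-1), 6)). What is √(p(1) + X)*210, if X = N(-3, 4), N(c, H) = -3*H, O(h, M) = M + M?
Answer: 210*√14 ≈ 785.75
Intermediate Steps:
O(h, M) = 2*M
p(V) = 2*V*(12 + V) (p(V) = (V + V)*(V + 2*6) = (2*V)*(V + 12) = (2*V)*(12 + V) = 2*V*(12 + V))
X = -12 (X = -3*4 = -12)
√(p(1) + X)*210 = √(2*1*(12 + 1) - 12)*210 = √(2*1*13 - 12)*210 = √(26 - 12)*210 = √14*210 = 210*√14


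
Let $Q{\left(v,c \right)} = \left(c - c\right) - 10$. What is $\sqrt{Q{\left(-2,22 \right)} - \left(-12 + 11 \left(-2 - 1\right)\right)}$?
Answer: $\sqrt{35} \approx 5.9161$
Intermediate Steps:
$Q{\left(v,c \right)} = -10$ ($Q{\left(v,c \right)} = 0 - 10 = -10$)
$\sqrt{Q{\left(-2,22 \right)} - \left(-12 + 11 \left(-2 - 1\right)\right)} = \sqrt{-10 - \left(-12 + 11 \left(-2 - 1\right)\right)} = \sqrt{-10 + \left(12 - -33\right)} = \sqrt{-10 + \left(12 + 33\right)} = \sqrt{-10 + 45} = \sqrt{35}$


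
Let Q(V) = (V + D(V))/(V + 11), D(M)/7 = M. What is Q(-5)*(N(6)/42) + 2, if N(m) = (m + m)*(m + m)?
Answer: -146/7 ≈ -20.857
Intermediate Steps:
D(M) = 7*M
N(m) = 4*m² (N(m) = (2*m)*(2*m) = 4*m²)
Q(V) = 8*V/(11 + V) (Q(V) = (V + 7*V)/(V + 11) = (8*V)/(11 + V) = 8*V/(11 + V))
Q(-5)*(N(6)/42) + 2 = (8*(-5)/(11 - 5))*((4*6²)/42) + 2 = (8*(-5)/6)*((4*36)*(1/42)) + 2 = (8*(-5)*(⅙))*(144*(1/42)) + 2 = -20/3*24/7 + 2 = -160/7 + 2 = -146/7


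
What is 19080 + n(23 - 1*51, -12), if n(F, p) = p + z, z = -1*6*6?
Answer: 19032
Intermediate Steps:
z = -36 (z = -6*6 = -36)
n(F, p) = -36 + p (n(F, p) = p - 36 = -36 + p)
19080 + n(23 - 1*51, -12) = 19080 + (-36 - 12) = 19080 - 48 = 19032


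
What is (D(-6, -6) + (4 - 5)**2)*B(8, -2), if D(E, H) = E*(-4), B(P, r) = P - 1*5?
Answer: 75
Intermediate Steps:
B(P, r) = -5 + P (B(P, r) = P - 5 = -5 + P)
D(E, H) = -4*E
(D(-6, -6) + (4 - 5)**2)*B(8, -2) = (-4*(-6) + (4 - 5)**2)*(-5 + 8) = (24 + (-1)**2)*3 = (24 + 1)*3 = 25*3 = 75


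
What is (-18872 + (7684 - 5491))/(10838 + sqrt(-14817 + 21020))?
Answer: -180767002/117456041 + 16679*sqrt(6203)/117456041 ≈ -1.5278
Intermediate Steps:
(-18872 + (7684 - 5491))/(10838 + sqrt(-14817 + 21020)) = (-18872 + 2193)/(10838 + sqrt(6203)) = -16679/(10838 + sqrt(6203))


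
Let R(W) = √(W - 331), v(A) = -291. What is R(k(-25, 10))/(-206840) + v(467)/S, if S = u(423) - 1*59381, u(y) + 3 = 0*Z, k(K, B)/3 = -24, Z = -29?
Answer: 291/59384 - I*√403/206840 ≈ 0.0049003 - 9.7055e-5*I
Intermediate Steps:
k(K, B) = -72 (k(K, B) = 3*(-24) = -72)
u(y) = -3 (u(y) = -3 + 0*(-29) = -3 + 0 = -3)
R(W) = √(-331 + W)
S = -59384 (S = -3 - 1*59381 = -3 - 59381 = -59384)
R(k(-25, 10))/(-206840) + v(467)/S = √(-331 - 72)/(-206840) - 291/(-59384) = √(-403)*(-1/206840) - 291*(-1/59384) = (I*√403)*(-1/206840) + 291/59384 = -I*√403/206840 + 291/59384 = 291/59384 - I*√403/206840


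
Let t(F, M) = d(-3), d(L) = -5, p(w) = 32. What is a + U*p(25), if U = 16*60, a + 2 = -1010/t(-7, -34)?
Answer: 30920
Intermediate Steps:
t(F, M) = -5
a = 200 (a = -2 - 1010/(-5) = -2 - 1010*(-⅕) = -2 + 202 = 200)
U = 960
a + U*p(25) = 200 + 960*32 = 200 + 30720 = 30920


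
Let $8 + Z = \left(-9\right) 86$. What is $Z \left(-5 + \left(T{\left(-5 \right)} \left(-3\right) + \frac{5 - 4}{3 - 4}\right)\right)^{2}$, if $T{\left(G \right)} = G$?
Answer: $-63342$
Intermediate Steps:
$Z = -782$ ($Z = -8 - 774 = -782$)
$Z \left(-5 + \left(T{\left(-5 \right)} \left(-3\right) + \frac{5 - 4}{3 - 4}\right)\right)^{2} = - 782 \left(-5 + \left(\left(-5\right) \left(-3\right) + \frac{5 - 4}{3 - 4}\right)\right)^{2} = - 782 \left(-5 + \left(15 + 1 \frac{1}{-1}\right)\right)^{2} = - 782 \left(-5 + \left(15 + 1 \left(-1\right)\right)\right)^{2} = - 782 \left(-5 + \left(15 - 1\right)\right)^{2} = - 782 \left(-5 + 14\right)^{2} = - 782 \cdot 9^{2} = \left(-782\right) 81 = -63342$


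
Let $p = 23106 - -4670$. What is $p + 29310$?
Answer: $57086$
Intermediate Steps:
$p = 27776$ ($p = 23106 + 4670 = 27776$)
$p + 29310 = 27776 + 29310 = 57086$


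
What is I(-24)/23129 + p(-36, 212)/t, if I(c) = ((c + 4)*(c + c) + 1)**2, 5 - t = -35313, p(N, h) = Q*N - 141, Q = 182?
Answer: 32462112281/816870022 ≈ 39.740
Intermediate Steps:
p(N, h) = -141 + 182*N (p(N, h) = 182*N - 141 = -141 + 182*N)
t = 35318 (t = 5 - 1*(-35313) = 5 + 35313 = 35318)
I(c) = (1 + 2*c*(4 + c))**2 (I(c) = ((4 + c)*(2*c) + 1)**2 = (2*c*(4 + c) + 1)**2 = (1 + 2*c*(4 + c))**2)
I(-24)/23129 + p(-36, 212)/t = (1 + 2*(-24)**2 + 8*(-24))**2/23129 + (-141 + 182*(-36))/35318 = (1 + 2*576 - 192)**2*(1/23129) + (-141 - 6552)*(1/35318) = (1 + 1152 - 192)**2*(1/23129) - 6693*1/35318 = 961**2*(1/23129) - 6693/35318 = 923521*(1/23129) - 6693/35318 = 923521/23129 - 6693/35318 = 32462112281/816870022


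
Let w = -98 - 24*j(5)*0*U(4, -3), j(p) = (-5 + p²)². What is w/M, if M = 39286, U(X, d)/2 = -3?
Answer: -49/19643 ≈ -0.0024945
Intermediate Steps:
U(X, d) = -6 (U(X, d) = 2*(-3) = -6)
w = -98 (w = -98 - 24*(-5 + 5²)²*0*(-6) = -98 - 24*(-5 + 25)²*0*(-6) = -98 - 24*20²*0*(-6) = -98 - 24*400*0*(-6) = -98 - 0*(-6) = -98 - 24*0 = -98 + 0 = -98)
w/M = -98/39286 = -98*1/39286 = -49/19643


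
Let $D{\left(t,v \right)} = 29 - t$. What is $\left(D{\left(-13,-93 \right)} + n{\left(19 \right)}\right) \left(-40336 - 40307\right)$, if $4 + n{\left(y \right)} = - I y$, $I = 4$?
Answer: $3064434$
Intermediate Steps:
$n{\left(y \right)} = -4 - 4 y$
$\left(D{\left(-13,-93 \right)} + n{\left(19 \right)}\right) \left(-40336 - 40307\right) = \left(\left(29 - -13\right) - 80\right) \left(-40336 - 40307\right) = \left(\left(29 + 13\right) - 80\right) \left(-80643\right) = \left(42 - 80\right) \left(-80643\right) = \left(-38\right) \left(-80643\right) = 3064434$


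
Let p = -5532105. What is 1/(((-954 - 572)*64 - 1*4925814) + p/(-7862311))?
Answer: -7862311/39496140805553 ≈ -1.9907e-7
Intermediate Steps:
1/(((-954 - 572)*64 - 1*4925814) + p/(-7862311)) = 1/(((-954 - 572)*64 - 1*4925814) - 5532105/(-7862311)) = 1/((-1526*64 - 4925814) - 5532105*(-1/7862311)) = 1/((-97664 - 4925814) + 5532105/7862311) = 1/(-5023478 + 5532105/7862311) = 1/(-39496140805553/7862311) = -7862311/39496140805553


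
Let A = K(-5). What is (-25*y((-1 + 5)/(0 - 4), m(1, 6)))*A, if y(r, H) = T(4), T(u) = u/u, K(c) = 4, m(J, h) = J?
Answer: -100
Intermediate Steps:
T(u) = 1
A = 4
y(r, H) = 1
(-25*y((-1 + 5)/(0 - 4), m(1, 6)))*A = -25*1*4 = -25*4 = -100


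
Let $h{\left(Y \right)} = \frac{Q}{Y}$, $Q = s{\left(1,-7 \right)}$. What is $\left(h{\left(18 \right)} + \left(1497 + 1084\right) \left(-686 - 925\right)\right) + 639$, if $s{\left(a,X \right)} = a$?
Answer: $- \frac{74832335}{18} \approx -4.1574 \cdot 10^{6}$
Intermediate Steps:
$Q = 1$
$h{\left(Y \right)} = \frac{1}{Y}$ ($h{\left(Y \right)} = 1 \frac{1}{Y} = \frac{1}{Y}$)
$\left(h{\left(18 \right)} + \left(1497 + 1084\right) \left(-686 - 925\right)\right) + 639 = \left(\frac{1}{18} + \left(1497 + 1084\right) \left(-686 - 925\right)\right) + 639 = \left(\frac{1}{18} + 2581 \left(-1611\right)\right) + 639 = \left(\frac{1}{18} - 4157991\right) + 639 = - \frac{74843837}{18} + 639 = - \frac{74832335}{18}$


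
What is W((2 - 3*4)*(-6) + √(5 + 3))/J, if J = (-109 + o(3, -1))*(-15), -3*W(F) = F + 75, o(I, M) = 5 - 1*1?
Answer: -1/35 - 2*√2/4725 ≈ -0.029170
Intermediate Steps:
o(I, M) = 4 (o(I, M) = 5 - 1 = 4)
W(F) = -25 - F/3 (W(F) = -(F + 75)/3 = -(75 + F)/3 = -25 - F/3)
J = 1575 (J = (-109 + 4)*(-15) = -105*(-15) = 1575)
W((2 - 3*4)*(-6) + √(5 + 3))/J = (-25 - ((2 - 3*4)*(-6) + √(5 + 3))/3)/1575 = (-25 - ((2 - 12)*(-6) + √8)/3)*(1/1575) = (-25 - (-10*(-6) + 2*√2)/3)*(1/1575) = (-25 - (60 + 2*√2)/3)*(1/1575) = (-25 + (-20 - 2*√2/3))*(1/1575) = (-45 - 2*√2/3)*(1/1575) = -1/35 - 2*√2/4725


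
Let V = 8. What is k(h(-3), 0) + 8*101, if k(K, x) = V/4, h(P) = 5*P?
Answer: 810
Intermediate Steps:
k(K, x) = 2 (k(K, x) = 8/4 = 8*(1/4) = 2)
k(h(-3), 0) + 8*101 = 2 + 8*101 = 2 + 808 = 810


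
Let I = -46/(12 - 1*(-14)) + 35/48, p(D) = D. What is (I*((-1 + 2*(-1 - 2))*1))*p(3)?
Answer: 4543/208 ≈ 21.841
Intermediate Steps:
I = -649/624 (I = -46/(12 + 14) + 35*(1/48) = -46/26 + 35/48 = -46*1/26 + 35/48 = -23/13 + 35/48 = -649/624 ≈ -1.0401)
(I*((-1 + 2*(-1 - 2))*1))*p(3) = -649*(-1 + 2*(-1 - 2))/624*3 = -649*(-1 + 2*(-3))/624*3 = -649*(-1 - 6)/624*3 = -(-4543)/624*3 = -649/624*(-7)*3 = (4543/624)*3 = 4543/208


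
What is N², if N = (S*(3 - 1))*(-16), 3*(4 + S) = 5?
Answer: 50176/9 ≈ 5575.1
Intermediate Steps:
S = -7/3 (S = -4 + (⅓)*5 = -4 + 5/3 = -7/3 ≈ -2.3333)
N = 224/3 (N = -7*(3 - 1)/3*(-16) = -7/3*2*(-16) = -14/3*(-16) = 224/3 ≈ 74.667)
N² = (224/3)² = 50176/9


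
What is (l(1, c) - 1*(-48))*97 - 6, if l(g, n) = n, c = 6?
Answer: 5232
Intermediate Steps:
(l(1, c) - 1*(-48))*97 - 6 = (6 - 1*(-48))*97 - 6 = (6 + 48)*97 - 6 = 54*97 - 6 = 5238 - 6 = 5232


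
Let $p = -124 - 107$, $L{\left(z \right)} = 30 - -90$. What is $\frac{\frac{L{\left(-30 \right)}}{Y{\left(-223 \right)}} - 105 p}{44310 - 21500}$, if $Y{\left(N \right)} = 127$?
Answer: $\frac{616101}{579374} \approx 1.0634$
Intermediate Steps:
$L{\left(z \right)} = 120$ ($L{\left(z \right)} = 30 + 90 = 120$)
$p = -231$
$\frac{\frac{L{\left(-30 \right)}}{Y{\left(-223 \right)}} - 105 p}{44310 - 21500} = \frac{\frac{120}{127} - -24255}{44310 - 21500} = \frac{120 \cdot \frac{1}{127} + 24255}{22810} = \left(\frac{120}{127} + 24255\right) \frac{1}{22810} = \frac{3080505}{127} \cdot \frac{1}{22810} = \frac{616101}{579374}$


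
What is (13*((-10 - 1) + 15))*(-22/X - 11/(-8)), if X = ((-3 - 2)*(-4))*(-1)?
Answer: 1287/10 ≈ 128.70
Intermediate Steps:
X = -20 (X = -5*(-4)*(-1) = 20*(-1) = -20)
(13*((-10 - 1) + 15))*(-22/X - 11/(-8)) = (13*((-10 - 1) + 15))*(-22/(-20) - 11/(-8)) = (13*(-11 + 15))*(-22*(-1/20) - 11*(-1/8)) = (13*4)*(11/10 + 11/8) = 52*(99/40) = 1287/10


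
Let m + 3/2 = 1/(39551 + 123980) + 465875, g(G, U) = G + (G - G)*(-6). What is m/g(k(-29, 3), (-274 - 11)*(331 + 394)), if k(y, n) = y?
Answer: -152369518659/9484798 ≈ -16065.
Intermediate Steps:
g(G, U) = G (g(G, U) = G + 0*(-6) = G + 0 = G)
m = 152369518659/327062 (m = -3/2 + (1/(39551 + 123980) + 465875) = -3/2 + (1/163531 + 465875) = -3/2 + 76185004626/163531 = 152369518659/327062 ≈ 4.6587e+5)
m/g(k(-29, 3), (-274 - 11)*(331 + 394)) = (152369518659/327062)/(-29) = (152369518659/327062)*(-1/29) = -152369518659/9484798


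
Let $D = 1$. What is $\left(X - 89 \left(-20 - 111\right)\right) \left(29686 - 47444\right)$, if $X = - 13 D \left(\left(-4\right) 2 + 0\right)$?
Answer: $-208887354$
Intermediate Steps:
$X = 104$ ($X = \left(-13\right) 1 \left(\left(-4\right) 2 + 0\right) = - 13 \left(-8 + 0\right) = \left(-13\right) \left(-8\right) = 104$)
$\left(X - 89 \left(-20 - 111\right)\right) \left(29686 - 47444\right) = \left(104 - 89 \left(-20 - 111\right)\right) \left(29686 - 47444\right) = \left(104 - -11659\right) \left(-17758\right) = \left(104 + 11659\right) \left(-17758\right) = 11763 \left(-17758\right) = -208887354$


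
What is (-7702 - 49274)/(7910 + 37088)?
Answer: -28488/22499 ≈ -1.2662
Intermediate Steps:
(-7702 - 49274)/(7910 + 37088) = -56976/44998 = -56976*1/44998 = -28488/22499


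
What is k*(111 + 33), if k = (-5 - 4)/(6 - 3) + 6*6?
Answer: 4752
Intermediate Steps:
k = 33 (k = -9/3 + 36 = -9*1/3 + 36 = -3 + 36 = 33)
k*(111 + 33) = 33*(111 + 33) = 33*144 = 4752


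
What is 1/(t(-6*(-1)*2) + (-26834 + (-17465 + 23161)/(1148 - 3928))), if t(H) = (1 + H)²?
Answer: -695/18533599 ≈ -3.7499e-5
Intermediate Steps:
1/(t(-6*(-1)*2) + (-26834 + (-17465 + 23161)/(1148 - 3928))) = 1/((1 - 6*(-1)*2)² + (-26834 + (-17465 + 23161)/(1148 - 3928))) = 1/((1 + 6*2)² + (-26834 + 5696/(-2780))) = 1/((1 + 12)² + (-26834 + 5696*(-1/2780))) = 1/(13² + (-26834 - 1424/695)) = 1/(169 - 18651054/695) = 1/(-18533599/695) = -695/18533599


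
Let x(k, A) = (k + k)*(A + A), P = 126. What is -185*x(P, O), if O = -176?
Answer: 16410240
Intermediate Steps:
x(k, A) = 4*A*k (x(k, A) = (2*k)*(2*A) = 4*A*k)
-185*x(P, O) = -740*(-176)*126 = -185*(-88704) = 16410240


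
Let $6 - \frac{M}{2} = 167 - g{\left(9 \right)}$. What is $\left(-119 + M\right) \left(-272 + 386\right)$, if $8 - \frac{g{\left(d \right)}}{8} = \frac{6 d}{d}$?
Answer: $-46626$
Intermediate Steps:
$g{\left(d \right)} = 16$ ($g{\left(d \right)} = 64 - 8 \frac{6 d}{d} = 64 - 48 = 16$)
$M = -290$ ($M = 12 - 2 \left(167 - 16\right) = 12 - 302 = -290$)
$\left(-119 + M\right) \left(-272 + 386\right) = \left(-119 - 290\right) \left(-272 + 386\right) = \left(-409\right) 114 = -46626$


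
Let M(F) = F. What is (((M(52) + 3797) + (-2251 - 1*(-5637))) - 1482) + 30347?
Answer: 36100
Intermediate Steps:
(((M(52) + 3797) + (-2251 - 1*(-5637))) - 1482) + 30347 = (((52 + 3797) + (-2251 - 1*(-5637))) - 1482) + 30347 = ((3849 + (-2251 + 5637)) - 1482) + 30347 = ((3849 + 3386) - 1482) + 30347 = (7235 - 1482) + 30347 = 5753 + 30347 = 36100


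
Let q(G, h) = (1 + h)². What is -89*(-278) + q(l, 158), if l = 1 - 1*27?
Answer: 50023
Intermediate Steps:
l = -26 (l = 1 - 27 = -26)
-89*(-278) + q(l, 158) = -89*(-278) + (1 + 158)² = 24742 + 159² = 24742 + 25281 = 50023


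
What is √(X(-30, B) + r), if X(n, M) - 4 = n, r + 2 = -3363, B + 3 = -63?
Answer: I*√3391 ≈ 58.232*I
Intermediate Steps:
B = -66 (B = -3 - 63 = -66)
r = -3365 (r = -2 - 3363 = -3365)
X(n, M) = 4 + n
√(X(-30, B) + r) = √((4 - 30) - 3365) = √(-26 - 3365) = √(-3391) = I*√3391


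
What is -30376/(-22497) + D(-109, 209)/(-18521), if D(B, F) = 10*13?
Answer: 559669286/416666937 ≈ 1.3432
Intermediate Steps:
D(B, F) = 130
-30376/(-22497) + D(-109, 209)/(-18521) = -30376/(-22497) + 130/(-18521) = -30376*(-1/22497) + 130*(-1/18521) = 30376/22497 - 130/18521 = 559669286/416666937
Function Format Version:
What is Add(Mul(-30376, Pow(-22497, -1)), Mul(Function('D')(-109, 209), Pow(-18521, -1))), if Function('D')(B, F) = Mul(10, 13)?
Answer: Rational(559669286, 416666937) ≈ 1.3432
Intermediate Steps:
Function('D')(B, F) = 130
Add(Mul(-30376, Pow(-22497, -1)), Mul(Function('D')(-109, 209), Pow(-18521, -1))) = Add(Mul(-30376, Pow(-22497, -1)), Mul(130, Pow(-18521, -1))) = Add(Mul(-30376, Rational(-1, 22497)), Mul(130, Rational(-1, 18521))) = Add(Rational(30376, 22497), Rational(-130, 18521)) = Rational(559669286, 416666937)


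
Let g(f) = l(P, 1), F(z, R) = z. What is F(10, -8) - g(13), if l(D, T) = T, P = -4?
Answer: 9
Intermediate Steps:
g(f) = 1
F(10, -8) - g(13) = 10 - 1*1 = 10 - 1 = 9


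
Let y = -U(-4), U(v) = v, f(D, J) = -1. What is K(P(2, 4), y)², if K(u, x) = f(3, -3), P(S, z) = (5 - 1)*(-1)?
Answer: 1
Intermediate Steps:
P(S, z) = -4 (P(S, z) = 4*(-1) = -4)
y = 4 (y = -1*(-4) = 4)
K(u, x) = -1
K(P(2, 4), y)² = (-1)² = 1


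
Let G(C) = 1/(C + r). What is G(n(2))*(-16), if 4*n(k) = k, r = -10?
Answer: 32/19 ≈ 1.6842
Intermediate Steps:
n(k) = k/4
G(C) = 1/(-10 + C) (G(C) = 1/(C - 10) = 1/(-10 + C))
G(n(2))*(-16) = -16/(-10 + (¼)*2) = -16/(-10 + ½) = -16/(-19/2) = -2/19*(-16) = 32/19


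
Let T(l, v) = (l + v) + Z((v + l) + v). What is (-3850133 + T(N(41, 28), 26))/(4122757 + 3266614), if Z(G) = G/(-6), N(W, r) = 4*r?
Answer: -11550067/22168113 ≈ -0.52102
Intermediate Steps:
Z(G) = -G/6 (Z(G) = G*(-1/6) = -G/6)
T(l, v) = 2*v/3 + 5*l/6 (T(l, v) = (l + v) - ((v + l) + v)/6 = (l + v) - ((l + v) + v)/6 = (l + v) - (l + 2*v)/6 = (l + v) + (-v/3 - l/6) = 2*v/3 + 5*l/6)
(-3850133 + T(N(41, 28), 26))/(4122757 + 3266614) = (-3850133 + ((2/3)*26 + 5*(4*28)/6))/(4122757 + 3266614) = (-3850133 + (52/3 + (5/6)*112))/7389371 = (-3850133 + (52/3 + 280/3))*(1/7389371) = (-3850133 + 332/3)*(1/7389371) = -11550067/3*1/7389371 = -11550067/22168113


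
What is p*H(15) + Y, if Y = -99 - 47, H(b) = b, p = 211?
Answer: 3019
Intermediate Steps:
Y = -146
p*H(15) + Y = 211*15 - 146 = 3165 - 146 = 3019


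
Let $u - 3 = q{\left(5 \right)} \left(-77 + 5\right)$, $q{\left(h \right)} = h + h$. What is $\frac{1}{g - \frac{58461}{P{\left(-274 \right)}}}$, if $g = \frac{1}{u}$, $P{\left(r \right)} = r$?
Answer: $\frac{196458}{41916263} \approx 0.0046869$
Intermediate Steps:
$q{\left(h \right)} = 2 h$
$u = -717$ ($u = 3 + 2 \cdot 5 \left(-77 + 5\right) = 3 + 10 \left(-72\right) = 3 - 720 = -717$)
$g = - \frac{1}{717}$ ($g = \frac{1}{-717} = - \frac{1}{717} \approx -0.0013947$)
$\frac{1}{g - \frac{58461}{P{\left(-274 \right)}}} = \frac{1}{- \frac{1}{717} - \frac{58461}{-274}} = \frac{1}{- \frac{1}{717} - - \frac{58461}{274}} = \frac{1}{- \frac{1}{717} + \frac{58461}{274}} = \frac{1}{\frac{41916263}{196458}} = \frac{196458}{41916263}$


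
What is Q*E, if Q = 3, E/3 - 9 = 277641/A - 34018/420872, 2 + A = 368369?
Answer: 2249457627843/25839226004 ≈ 87.056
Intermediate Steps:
A = 368367 (A = -2 + 368369 = 368367)
E = 749819209281/25839226004 (E = 27 + 3*(277641/368367 - 34018/420872) = 27 + 3*(277641*(1/368367) - 34018*1/420872) = 27 + 3*(92547/122789 - 17009/210436) = 27 + 3*(17386702391/25839226004) = 27 + 52160107173/25839226004 = 749819209281/25839226004 ≈ 29.019)
Q*E = 3*(749819209281/25839226004) = 2249457627843/25839226004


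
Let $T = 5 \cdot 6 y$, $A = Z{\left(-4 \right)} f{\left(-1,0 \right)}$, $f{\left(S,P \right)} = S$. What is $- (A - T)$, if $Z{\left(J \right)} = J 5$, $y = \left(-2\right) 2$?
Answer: $-140$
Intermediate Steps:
$y = -4$
$Z{\left(J \right)} = 5 J$
$A = 20$ ($A = 5 \left(-4\right) \left(-1\right) = \left(-20\right) \left(-1\right) = 20$)
$T = -120$ ($T = 5 \cdot 6 \left(-4\right) = 30 \left(-4\right) = -120$)
$- (A - T) = - (20 - -120) = - (20 + 120) = \left(-1\right) 140 = -140$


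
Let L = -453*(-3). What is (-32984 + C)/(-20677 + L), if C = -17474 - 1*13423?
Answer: 63881/19318 ≈ 3.3068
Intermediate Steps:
L = 1359
C = -30897 (C = -17474 - 13423 = -30897)
(-32984 + C)/(-20677 + L) = (-32984 - 30897)/(-20677 + 1359) = -63881/(-19318) = -63881*(-1/19318) = 63881/19318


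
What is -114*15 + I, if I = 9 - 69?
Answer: -1770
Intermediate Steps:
I = -60
-114*15 + I = -114*15 - 60 = -1710 - 60 = -1770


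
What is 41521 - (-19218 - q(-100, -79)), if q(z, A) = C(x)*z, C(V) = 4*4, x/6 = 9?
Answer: 59139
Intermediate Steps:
x = 54 (x = 6*9 = 54)
C(V) = 16
q(z, A) = 16*z
41521 - (-19218 - q(-100, -79)) = 41521 - (-19218 - 16*(-100)) = 41521 - (-19218 - 1*(-1600)) = 41521 - (-19218 + 1600) = 41521 - 1*(-17618) = 41521 + 17618 = 59139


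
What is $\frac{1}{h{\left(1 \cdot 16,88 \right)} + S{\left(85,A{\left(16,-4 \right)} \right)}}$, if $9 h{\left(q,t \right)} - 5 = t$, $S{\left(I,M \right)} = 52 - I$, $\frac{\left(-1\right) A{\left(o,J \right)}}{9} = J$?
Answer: $- \frac{3}{68} \approx -0.044118$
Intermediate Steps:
$A{\left(o,J \right)} = - 9 J$
$h{\left(q,t \right)} = \frac{5}{9} + \frac{t}{9}$
$\frac{1}{h{\left(1 \cdot 16,88 \right)} + S{\left(85,A{\left(16,-4 \right)} \right)}} = \frac{1}{\left(\frac{5}{9} + \frac{1}{9} \cdot 88\right) + \left(52 - 85\right)} = \frac{1}{\left(\frac{5}{9} + \frac{88}{9}\right) + \left(52 - 85\right)} = \frac{1}{\frac{31}{3} - 33} = \frac{1}{- \frac{68}{3}} = - \frac{3}{68}$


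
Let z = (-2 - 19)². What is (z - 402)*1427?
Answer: 55653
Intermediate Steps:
z = 441 (z = (-21)² = 441)
(z - 402)*1427 = (441 - 402)*1427 = 39*1427 = 55653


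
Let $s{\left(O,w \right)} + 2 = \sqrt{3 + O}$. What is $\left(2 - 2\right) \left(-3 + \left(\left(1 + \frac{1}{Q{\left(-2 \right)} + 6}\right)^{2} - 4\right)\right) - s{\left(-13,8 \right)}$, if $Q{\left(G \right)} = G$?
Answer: $2 - i \sqrt{10} \approx 2.0 - 3.1623 i$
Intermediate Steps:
$s{\left(O,w \right)} = -2 + \sqrt{3 + O}$
$\left(2 - 2\right) \left(-3 + \left(\left(1 + \frac{1}{Q{\left(-2 \right)} + 6}\right)^{2} - 4\right)\right) - s{\left(-13,8 \right)} = \left(2 - 2\right) \left(-3 + \left(\left(1 + \frac{1}{-2 + 6}\right)^{2} - 4\right)\right) - \left(-2 + \sqrt{3 - 13}\right) = \left(2 - 2\right) \left(-3 - \left(4 - \left(1 + \frac{1}{4}\right)^{2}\right)\right) - \left(-2 + \sqrt{-10}\right) = 0 \left(-3 - \left(4 - \left(1 + \frac{1}{4}\right)^{2}\right)\right) - \left(-2 + i \sqrt{10}\right) = 0 \left(-3 - \left(4 - \left(\frac{5}{4}\right)^{2}\right)\right) + \left(2 - i \sqrt{10}\right) = 0 \left(-3 + \left(\frac{25}{16} - 4\right)\right) + \left(2 - i \sqrt{10}\right) = 0 \left(-3 - \frac{39}{16}\right) + \left(2 - i \sqrt{10}\right) = 0 \left(- \frac{87}{16}\right) + \left(2 - i \sqrt{10}\right) = 0 + \left(2 - i \sqrt{10}\right) = 2 - i \sqrt{10}$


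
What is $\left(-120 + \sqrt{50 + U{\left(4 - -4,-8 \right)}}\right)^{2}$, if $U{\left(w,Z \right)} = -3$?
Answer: $\left(120 - \sqrt{47}\right)^{2} \approx 12802.0$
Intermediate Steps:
$\left(-120 + \sqrt{50 + U{\left(4 - -4,-8 \right)}}\right)^{2} = \left(-120 + \sqrt{50 - 3}\right)^{2} = \left(-120 + \sqrt{47}\right)^{2}$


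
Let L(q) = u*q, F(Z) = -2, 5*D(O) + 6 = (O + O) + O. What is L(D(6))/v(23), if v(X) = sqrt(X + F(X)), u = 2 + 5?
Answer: 4*sqrt(21)/5 ≈ 3.6661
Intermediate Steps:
D(O) = -6/5 + 3*O/5 (D(O) = -6/5 + ((O + O) + O)/5 = -6/5 + (2*O + O)/5 = -6/5 + (3*O)/5 = -6/5 + 3*O/5)
u = 7
v(X) = sqrt(-2 + X) (v(X) = sqrt(X - 2) = sqrt(-2 + X))
L(q) = 7*q
L(D(6))/v(23) = (7*(-6/5 + (3/5)*6))/(sqrt(-2 + 23)) = (7*(-6/5 + 18/5))/(sqrt(21)) = (7*(12/5))*(sqrt(21)/21) = 84*(sqrt(21)/21)/5 = 4*sqrt(21)/5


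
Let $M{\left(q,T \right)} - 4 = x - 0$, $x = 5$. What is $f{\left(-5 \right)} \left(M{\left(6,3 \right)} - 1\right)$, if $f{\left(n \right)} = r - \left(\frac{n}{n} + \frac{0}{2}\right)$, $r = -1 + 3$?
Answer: $8$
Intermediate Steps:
$M{\left(q,T \right)} = 9$ ($M{\left(q,T \right)} = 4 + \left(5 - 0\right) = 4 + \left(5 + 0\right) = 4 + 5 = 9$)
$r = 2$
$f{\left(n \right)} = 1$ ($f{\left(n \right)} = 2 - \left(\frac{n}{n} + \frac{0}{2}\right) = 2 - \left(1 + 0 \cdot \frac{1}{2}\right) = 2 - \left(1 + 0\right) = 2 - 1 = 1$)
$f{\left(-5 \right)} \left(M{\left(6,3 \right)} - 1\right) = 1 \left(9 - 1\right) = 1 \cdot 8 = 8$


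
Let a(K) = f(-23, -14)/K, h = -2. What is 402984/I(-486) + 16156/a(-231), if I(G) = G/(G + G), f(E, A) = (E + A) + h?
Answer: 11721596/13 ≈ 9.0166e+5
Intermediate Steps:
f(E, A) = -2 + A + E (f(E, A) = (E + A) - 2 = (A + E) - 2 = -2 + A + E)
a(K) = -39/K (a(K) = (-2 - 14 - 23)/K = -39/K)
I(G) = ½ (I(G) = G/((2*G)) = (1/(2*G))*G = ½)
402984/I(-486) + 16156/a(-231) = 402984/(½) + 16156/((-39/(-231))) = 402984*2 + 16156/((-39*(-1/231))) = 805968 + 16156/(13/77) = 805968 + 16156*(77/13) = 805968 + 1244012/13 = 11721596/13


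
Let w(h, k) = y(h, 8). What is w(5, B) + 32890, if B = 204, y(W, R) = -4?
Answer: 32886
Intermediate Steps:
w(h, k) = -4
w(5, B) + 32890 = -4 + 32890 = 32886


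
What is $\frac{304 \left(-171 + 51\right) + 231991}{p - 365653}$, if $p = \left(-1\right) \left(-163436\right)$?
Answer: $- \frac{195511}{202217} \approx -0.96684$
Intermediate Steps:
$p = 163436$
$\frac{304 \left(-171 + 51\right) + 231991}{p - 365653} = \frac{304 \left(-171 + 51\right) + 231991}{163436 - 365653} = \frac{304 \left(-120\right) + 231991}{-202217} = \left(-36480 + 231991\right) \left(- \frac{1}{202217}\right) = 195511 \left(- \frac{1}{202217}\right) = - \frac{195511}{202217}$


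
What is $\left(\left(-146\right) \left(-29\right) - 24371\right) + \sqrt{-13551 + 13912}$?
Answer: $-20118$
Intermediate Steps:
$\left(\left(-146\right) \left(-29\right) - 24371\right) + \sqrt{-13551 + 13912} = \left(4234 - 24371\right) + \sqrt{361} = -20137 + 19 = -20118$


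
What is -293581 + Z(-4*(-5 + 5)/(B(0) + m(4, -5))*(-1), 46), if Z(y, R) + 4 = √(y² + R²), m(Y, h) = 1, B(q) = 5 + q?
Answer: -293539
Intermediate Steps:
Z(y, R) = -4 + √(R² + y²) (Z(y, R) = -4 + √(y² + R²) = -4 + √(R² + y²))
-293581 + Z(-4*(-5 + 5)/(B(0) + m(4, -5))*(-1), 46) = -293581 + (-4 + √(46² + (-4*(-5 + 5)/((5 + 0) + 1)*(-1))²)) = -293581 + (-4 + √(2116 + (-0/(5 + 1)*(-1))²)) = -293581 + (-4 + √(2116 + (-0/6*(-1))²)) = -293581 + (-4 + √(2116 + (-4*0*(-1))²)) = -293581 + (-4 + √(2116 + (0*(-1))²)) = -293581 + (-4 + √(2116 + 0²)) = -293581 + (-4 + √(2116 + 0)) = -293581 + (-4 + √2116) = -293581 + (-4 + 46) = -293581 + 42 = -293539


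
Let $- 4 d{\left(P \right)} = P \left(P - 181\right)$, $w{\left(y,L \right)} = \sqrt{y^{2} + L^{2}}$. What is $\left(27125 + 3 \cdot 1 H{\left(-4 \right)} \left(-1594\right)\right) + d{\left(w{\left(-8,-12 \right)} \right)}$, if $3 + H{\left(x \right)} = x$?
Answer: $60547 + 181 \sqrt{13} \approx 61200.0$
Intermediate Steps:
$w{\left(y,L \right)} = \sqrt{L^{2} + y^{2}}$
$H{\left(x \right)} = -3 + x$
$d{\left(P \right)} = - \frac{P \left(-181 + P\right)}{4}$ ($d{\left(P \right)} = - \frac{P \left(P - 181\right)}{4} = - \frac{P \left(-181 + P\right)}{4}$)
$\left(27125 + 3 \cdot 1 H{\left(-4 \right)} \left(-1594\right)\right) + d{\left(w{\left(-8,-12 \right)} \right)} = \left(27125 + 3 \cdot 1 \left(-3 - 4\right) \left(-1594\right)\right) + \frac{\sqrt{\left(-12\right)^{2} + \left(-8\right)^{2}} \left(181 - \sqrt{\left(-12\right)^{2} + \left(-8\right)^{2}}\right)}{4} = \left(27125 + 3 \left(-7\right) \left(-1594\right)\right) + \frac{\sqrt{144 + 64} \left(181 - \sqrt{144 + 64}\right)}{4} = \left(27125 - -33474\right) + \frac{\sqrt{208} \left(181 - \sqrt{208}\right)}{4} = \left(27125 + 33474\right) + \frac{4 \sqrt{13} \left(181 - 4 \sqrt{13}\right)}{4} = 60599 + \frac{4 \sqrt{13} \left(181 - 4 \sqrt{13}\right)}{4} = 60599 + \sqrt{13} \left(181 - 4 \sqrt{13}\right)$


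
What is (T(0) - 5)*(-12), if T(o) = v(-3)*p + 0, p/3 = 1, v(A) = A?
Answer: 168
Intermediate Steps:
p = 3 (p = 3*1 = 3)
T(o) = -9 (T(o) = -3*3 + 0 = -9 + 0 = -9)
(T(0) - 5)*(-12) = (-9 - 5)*(-12) = -14*(-12) = 168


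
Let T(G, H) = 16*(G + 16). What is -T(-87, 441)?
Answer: 1136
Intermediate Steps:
T(G, H) = 256 + 16*G (T(G, H) = 16*(16 + G) = 256 + 16*G)
-T(-87, 441) = -(256 + 16*(-87)) = -(256 - 1392) = -1*(-1136) = 1136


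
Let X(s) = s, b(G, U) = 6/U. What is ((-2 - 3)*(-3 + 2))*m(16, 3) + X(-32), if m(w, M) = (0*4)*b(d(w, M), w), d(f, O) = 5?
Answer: -32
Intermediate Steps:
m(w, M) = 0 (m(w, M) = (0*4)*(6/w) = 0*(6/w) = 0)
((-2 - 3)*(-3 + 2))*m(16, 3) + X(-32) = ((-2 - 3)*(-3 + 2))*0 - 32 = -5*(-1)*0 - 32 = 5*0 - 32 = 0 - 32 = -32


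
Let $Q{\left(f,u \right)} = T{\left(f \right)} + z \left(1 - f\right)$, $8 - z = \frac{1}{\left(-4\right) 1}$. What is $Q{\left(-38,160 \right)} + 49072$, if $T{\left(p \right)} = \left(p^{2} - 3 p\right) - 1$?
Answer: $\frac{203803}{4} \approx 50951.0$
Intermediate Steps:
$T{\left(p \right)} = -1 + p^{2} - 3 p$
$z = \frac{33}{4}$ ($z = 8 - \frac{1}{\left(-4\right) 1} = 8 - \left(- \frac{1}{4}\right) 1 = 8 - - \frac{1}{4} = 8 + \frac{1}{4} = \frac{33}{4} \approx 8.25$)
$Q{\left(f,u \right)} = \frac{29}{4} + f^{2} - \frac{45 f}{4}$ ($Q{\left(f,u \right)} = \left(-1 + f^{2} - 3 f\right) + \frac{33 \left(1 - f\right)}{4} = \left(-1 + f^{2} - 3 f\right) - \left(- \frac{33}{4} + \frac{33 f}{4}\right) = \frac{29}{4} + f^{2} - \frac{45 f}{4}$)
$Q{\left(-38,160 \right)} + 49072 = \left(\frac{29}{4} + \left(-38\right)^{2} - - \frac{855}{2}\right) + 49072 = \left(\frac{29}{4} + 1444 + \frac{855}{2}\right) + 49072 = \frac{7515}{4} + 49072 = \frac{203803}{4}$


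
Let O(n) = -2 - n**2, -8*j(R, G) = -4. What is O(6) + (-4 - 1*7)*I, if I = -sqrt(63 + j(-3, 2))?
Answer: -38 + 11*sqrt(254)/2 ≈ 49.656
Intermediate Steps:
j(R, G) = 1/2 (j(R, G) = -1/8*(-4) = 1/2)
I = -sqrt(254)/2 (I = -sqrt(63 + 1/2) = -sqrt(127/2) = -sqrt(254)/2 ≈ -7.9687)
O(6) + (-4 - 1*7)*I = (-2 - 1*6**2) + (-4 - 1*7)*(-sqrt(254)/2) = (-2 - 1*36) + (-4 - 7)*(-sqrt(254)/2) = (-2 - 36) - (-11)*sqrt(254)/2 = -38 + 11*sqrt(254)/2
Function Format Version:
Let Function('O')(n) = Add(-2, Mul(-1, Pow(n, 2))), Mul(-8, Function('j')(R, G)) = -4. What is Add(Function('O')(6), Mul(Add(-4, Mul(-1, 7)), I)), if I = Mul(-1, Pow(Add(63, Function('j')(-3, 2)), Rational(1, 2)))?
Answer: Add(-38, Mul(Rational(11, 2), Pow(254, Rational(1, 2)))) ≈ 49.656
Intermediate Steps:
Function('j')(R, G) = Rational(1, 2) (Function('j')(R, G) = Mul(Rational(-1, 8), -4) = Rational(1, 2))
I = Mul(Rational(-1, 2), Pow(254, Rational(1, 2))) (I = Mul(-1, Pow(Add(63, Rational(1, 2)), Rational(1, 2))) = Mul(-1, Pow(Rational(127, 2), Rational(1, 2))) = Mul(-1, Mul(Rational(1, 2), Pow(254, Rational(1, 2)))) = Mul(Rational(-1, 2), Pow(254, Rational(1, 2))) ≈ -7.9687)
Add(Function('O')(6), Mul(Add(-4, Mul(-1, 7)), I)) = Add(Add(-2, Mul(-1, Pow(6, 2))), Mul(Add(-4, Mul(-1, 7)), Mul(Rational(-1, 2), Pow(254, Rational(1, 2))))) = Add(Add(-2, Mul(-1, 36)), Mul(Add(-4, -7), Mul(Rational(-1, 2), Pow(254, Rational(1, 2))))) = Add(Add(-2, -36), Mul(-11, Mul(Rational(-1, 2), Pow(254, Rational(1, 2))))) = Add(-38, Mul(Rational(11, 2), Pow(254, Rational(1, 2))))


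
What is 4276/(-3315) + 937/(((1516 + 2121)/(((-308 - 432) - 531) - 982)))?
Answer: -7013719027/12056655 ≈ -581.73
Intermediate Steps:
4276/(-3315) + 937/(((1516 + 2121)/(((-308 - 432) - 531) - 982))) = 4276*(-1/3315) + 937/((3637/((-740 - 531) - 982))) = -4276/3315 + 937/((3637/(-1271 - 982))) = -4276/3315 + 937/((3637/(-2253))) = -4276/3315 + 937/((3637*(-1/2253))) = -4276/3315 + 937/(-3637/2253) = -4276/3315 + 937*(-2253/3637) = -4276/3315 - 2111061/3637 = -7013719027/12056655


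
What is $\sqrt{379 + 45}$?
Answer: $2 \sqrt{106} \approx 20.591$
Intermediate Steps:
$\sqrt{379 + 45} = \sqrt{424} = 2 \sqrt{106}$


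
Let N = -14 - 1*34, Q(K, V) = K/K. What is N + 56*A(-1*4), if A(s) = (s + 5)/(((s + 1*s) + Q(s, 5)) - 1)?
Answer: -55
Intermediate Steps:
Q(K, V) = 1
N = -48 (N = -14 - 34 = -48)
A(s) = (5 + s)/(2*s) (A(s) = (s + 5)/(((s + 1*s) + 1) - 1) = (5 + s)/(((s + s) + 1) - 1) = (5 + s)/((2*s + 1) - 1) = (5 + s)/((1 + 2*s) - 1) = (5 + s)/((2*s)) = (5 + s)*(1/(2*s)) = (5 + s)/(2*s))
N + 56*A(-1*4) = -48 + 56*((5 - 1*4)/(2*((-1*4)))) = -48 + 56*((1/2)*(5 - 4)/(-4)) = -48 + 56*((1/2)*(-1/4)*1) = -48 + 56*(-1/8) = -48 - 7 = -55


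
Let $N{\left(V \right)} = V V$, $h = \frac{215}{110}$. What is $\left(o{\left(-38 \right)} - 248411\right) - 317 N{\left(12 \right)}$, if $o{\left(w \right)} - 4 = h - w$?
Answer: $- \frac{6468331}{22} \approx -2.9402 \cdot 10^{5}$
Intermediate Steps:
$h = \frac{43}{22}$ ($h = 215 \cdot \frac{1}{110} = \frac{43}{22} \approx 1.9545$)
$N{\left(V \right)} = V^{2}$
$o{\left(w \right)} = \frac{131}{22} - w$ ($o{\left(w \right)} = 4 - \left(- \frac{43}{22} + w\right) = \frac{131}{22} - w$)
$\left(o{\left(-38 \right)} - 248411\right) - 317 N{\left(12 \right)} = \left(\left(\frac{131}{22} - -38\right) - 248411\right) - 317 \cdot 12^{2} = \left(\left(\frac{131}{22} + 38\right) - 248411\right) - 45648 = \left(\frac{967}{22} - 248411\right) - 45648 = - \frac{5464075}{22} - 45648 = - \frac{6468331}{22}$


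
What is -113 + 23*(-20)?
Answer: -573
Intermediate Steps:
-113 + 23*(-20) = -113 - 460 = -573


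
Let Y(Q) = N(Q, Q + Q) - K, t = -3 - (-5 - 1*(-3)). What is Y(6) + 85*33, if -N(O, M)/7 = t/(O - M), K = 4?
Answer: 16799/6 ≈ 2799.8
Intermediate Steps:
t = -1 (t = -3 - (-5 + 3) = -3 - 1*(-2) = -3 + 2 = -1)
N(O, M) = 7/(O - M) (N(O, M) = -(-7)/(O - M) = 7/(O - M))
Y(Q) = -4 - 7/Q (Y(Q) = -7/((Q + Q) - Q) - 1*4 = -7/(2*Q - Q) - 4 = -7/Q - 4 = -4 - 7/Q)
Y(6) + 85*33 = (-4 - 7/6) + 85*33 = (-4 - 7*1/6) + 2805 = (-4 - 7/6) + 2805 = -31/6 + 2805 = 16799/6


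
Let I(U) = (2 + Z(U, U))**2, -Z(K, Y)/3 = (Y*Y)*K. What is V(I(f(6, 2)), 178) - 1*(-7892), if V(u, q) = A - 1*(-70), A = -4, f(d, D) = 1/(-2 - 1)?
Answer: 7958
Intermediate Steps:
f(d, D) = -1/3 (f(d, D) = 1/(-3) = -1/3)
Z(K, Y) = -3*K*Y**2 (Z(K, Y) = -3*Y*Y*K = -3*Y**2*K = -3*K*Y**2)
I(U) = (2 - 3*U**3)**2 (I(U) = (2 - 3*U*U**2)**2 = (2 - 3*U**3)**2)
V(u, q) = 66 (V(u, q) = -4 - 1*(-70) = -4 + 70 = 66)
V(I(f(6, 2)), 178) - 1*(-7892) = 66 - 1*(-7892) = 66 + 7892 = 7958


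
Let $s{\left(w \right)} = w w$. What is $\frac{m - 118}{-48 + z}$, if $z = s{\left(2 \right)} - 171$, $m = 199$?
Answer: $- \frac{81}{215} \approx -0.37674$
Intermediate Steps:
$s{\left(w \right)} = w^{2}$
$z = -167$ ($z = 2^{2} - 171 = 4 - 171 = -167$)
$\frac{m - 118}{-48 + z} = \frac{199 - 118}{-48 - 167} = \frac{81}{-215} = 81 \left(- \frac{1}{215}\right) = - \frac{81}{215}$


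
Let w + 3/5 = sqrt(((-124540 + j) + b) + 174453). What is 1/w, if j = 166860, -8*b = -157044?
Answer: 30/11820157 + 25*sqrt(945614)/11820157 ≈ 0.0020593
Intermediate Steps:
b = 39261/2 (b = -1/8*(-157044) = 39261/2 ≈ 19631.)
w = -3/5 + sqrt(945614)/2 (w = -3/5 + sqrt(((-124540 + 166860) + 39261/2) + 174453) = -3/5 + sqrt((42320 + 39261/2) + 174453) = -3/5 + sqrt(123901/2 + 174453) = -3/5 + sqrt(472807/2) = -3/5 + sqrt(945614)/2 ≈ 485.61)
1/w = 1/(-3/5 + sqrt(945614)/2)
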